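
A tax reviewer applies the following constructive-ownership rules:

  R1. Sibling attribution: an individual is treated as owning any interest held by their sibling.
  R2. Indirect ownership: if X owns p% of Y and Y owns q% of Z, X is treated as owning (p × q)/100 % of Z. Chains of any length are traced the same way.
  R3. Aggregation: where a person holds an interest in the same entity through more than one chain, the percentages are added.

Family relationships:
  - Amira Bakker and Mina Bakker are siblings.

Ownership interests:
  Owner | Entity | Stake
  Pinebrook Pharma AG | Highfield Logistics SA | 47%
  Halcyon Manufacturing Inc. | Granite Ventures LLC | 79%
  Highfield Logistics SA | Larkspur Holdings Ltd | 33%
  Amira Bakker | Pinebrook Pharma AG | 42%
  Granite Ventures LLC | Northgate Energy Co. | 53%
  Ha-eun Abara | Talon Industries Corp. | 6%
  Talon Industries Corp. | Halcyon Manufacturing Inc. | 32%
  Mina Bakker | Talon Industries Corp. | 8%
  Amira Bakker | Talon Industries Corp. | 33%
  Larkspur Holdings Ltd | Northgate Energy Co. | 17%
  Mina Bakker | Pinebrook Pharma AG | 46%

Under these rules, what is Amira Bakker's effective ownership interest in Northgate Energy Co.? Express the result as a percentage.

By sibling attribution (R1), Amira Bakker is treated as also owning Mina Bakker's interest in Talon Industries Corp, giving 33% + 8% = 41%.
By sibling attribution (R1), Amira Bakker is treated as also owning Mina Bakker's interest in Pinebrook Pharma AG, giving 42% + 46% = 88%.
Chain via Talon Industries Corp. → Halcyon Manufacturing Inc. → Granite Ventures LLC (R2): 41% × 32% × 79% × 53% = 5.493344% of Northgate Energy Co.
Chain via Pinebrook Pharma AG → Highfield Logistics SA → Larkspur Holdings Ltd (R2): 88% × 47% × 33% × 17% = 2.320296% of Northgate Energy Co.
Aggregating (R3): 5.493344% + 2.320296% = 7.81364%.

7.81364%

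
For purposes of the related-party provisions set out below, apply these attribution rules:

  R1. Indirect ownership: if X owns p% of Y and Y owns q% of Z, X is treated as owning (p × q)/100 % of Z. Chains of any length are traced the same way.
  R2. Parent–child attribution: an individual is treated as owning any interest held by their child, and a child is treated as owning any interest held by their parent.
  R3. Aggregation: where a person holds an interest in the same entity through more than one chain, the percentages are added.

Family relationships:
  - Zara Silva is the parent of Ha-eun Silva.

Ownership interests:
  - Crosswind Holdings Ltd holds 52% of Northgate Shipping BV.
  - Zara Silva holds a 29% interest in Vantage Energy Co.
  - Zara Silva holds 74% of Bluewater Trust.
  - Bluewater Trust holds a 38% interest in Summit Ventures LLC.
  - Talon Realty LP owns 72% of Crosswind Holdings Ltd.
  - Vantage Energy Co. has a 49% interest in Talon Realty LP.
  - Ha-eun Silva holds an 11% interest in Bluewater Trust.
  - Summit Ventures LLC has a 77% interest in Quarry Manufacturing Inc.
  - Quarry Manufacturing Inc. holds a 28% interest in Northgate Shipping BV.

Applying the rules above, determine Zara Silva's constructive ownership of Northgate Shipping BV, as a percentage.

12.284104%

By parent–child attribution (R2), Zara Silva is treated as also owning Ha-eun Silva's interest in Bluewater Trust, giving 74% + 11% = 85%.
Chain via Vantage Energy Co. → Talon Realty LP → Crosswind Holdings Ltd (R1): 29% × 49% × 72% × 52% = 5.320224% of Northgate Shipping BV.
Chain via Bluewater Trust → Summit Ventures LLC → Quarry Manufacturing Inc. (R1): 85% × 38% × 77% × 28% = 6.96388% of Northgate Shipping BV.
Aggregating (R3): 5.320224% + 6.96388% = 12.284104%.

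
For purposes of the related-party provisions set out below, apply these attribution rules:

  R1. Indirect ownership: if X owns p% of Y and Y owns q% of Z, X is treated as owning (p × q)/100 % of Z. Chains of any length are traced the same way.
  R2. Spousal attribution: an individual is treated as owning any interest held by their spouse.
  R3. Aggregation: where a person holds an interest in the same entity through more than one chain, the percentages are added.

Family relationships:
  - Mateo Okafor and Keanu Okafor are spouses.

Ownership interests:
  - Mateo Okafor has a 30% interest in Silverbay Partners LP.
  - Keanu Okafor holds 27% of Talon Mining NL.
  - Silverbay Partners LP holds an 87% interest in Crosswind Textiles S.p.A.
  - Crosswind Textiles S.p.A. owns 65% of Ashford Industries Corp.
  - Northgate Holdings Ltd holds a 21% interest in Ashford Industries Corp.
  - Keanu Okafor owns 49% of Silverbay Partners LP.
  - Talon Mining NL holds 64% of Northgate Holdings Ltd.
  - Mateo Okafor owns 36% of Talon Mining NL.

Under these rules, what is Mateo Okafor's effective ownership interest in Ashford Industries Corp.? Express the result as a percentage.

53.1417%

By spousal attribution (R2), Mateo Okafor is treated as also owning Keanu Okafor's interest in Talon Mining NL, giving 36% + 27% = 63%.
By spousal attribution (R2), Mateo Okafor is treated as also owning Keanu Okafor's interest in Silverbay Partners LP, giving 30% + 49% = 79%.
Chain via Talon Mining NL → Northgate Holdings Ltd (R1): 63% × 64% × 21% = 8.4672% of Ashford Industries Corp.
Chain via Silverbay Partners LP → Crosswind Textiles S.p.A. (R1): 79% × 87% × 65% = 44.6745% of Ashford Industries Corp.
Aggregating (R3): 8.4672% + 44.6745% = 53.1417%.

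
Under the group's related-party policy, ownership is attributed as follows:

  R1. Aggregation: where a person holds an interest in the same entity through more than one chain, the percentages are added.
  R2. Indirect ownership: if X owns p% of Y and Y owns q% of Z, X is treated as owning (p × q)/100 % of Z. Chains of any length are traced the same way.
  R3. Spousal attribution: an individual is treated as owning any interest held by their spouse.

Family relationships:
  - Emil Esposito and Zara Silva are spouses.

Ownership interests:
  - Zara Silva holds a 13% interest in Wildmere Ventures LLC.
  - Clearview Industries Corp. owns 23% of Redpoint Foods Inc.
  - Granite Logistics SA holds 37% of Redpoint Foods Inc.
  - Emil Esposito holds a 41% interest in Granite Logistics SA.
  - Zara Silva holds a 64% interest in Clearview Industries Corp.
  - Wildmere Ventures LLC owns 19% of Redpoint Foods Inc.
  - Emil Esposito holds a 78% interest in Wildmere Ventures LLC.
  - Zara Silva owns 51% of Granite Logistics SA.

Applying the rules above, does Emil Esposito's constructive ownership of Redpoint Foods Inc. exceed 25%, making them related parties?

By spousal attribution (R3), Emil Esposito is treated as also owning Zara Silva's interest in Wildmere Ventures LLC, giving 78% + 13% = 91%.
By spousal attribution (R3), Emil Esposito is treated as also owning Zara Silva's interest in Granite Logistics SA, giving 41% + 51% = 92%.
By spousal attribution (R3), Emil Esposito is treated as owning Zara Silva's 64% interest in Clearview Industries Corp.
Chain via Wildmere Ventures LLC (R2): 91% × 19% = 17.29% of Redpoint Foods Inc.
Chain via Granite Logistics SA (R2): 92% × 37% = 34.04% of Redpoint Foods Inc.
Chain via Clearview Industries Corp. (R2): 64% × 23% = 14.72% of Redpoint Foods Inc.
Aggregating (R1): 17.29% + 34.04% + 14.72% = 66.05%.
66.05% exceeds the 25% threshold, so Emil is a related party to Redpoint Foods Inc.

Yes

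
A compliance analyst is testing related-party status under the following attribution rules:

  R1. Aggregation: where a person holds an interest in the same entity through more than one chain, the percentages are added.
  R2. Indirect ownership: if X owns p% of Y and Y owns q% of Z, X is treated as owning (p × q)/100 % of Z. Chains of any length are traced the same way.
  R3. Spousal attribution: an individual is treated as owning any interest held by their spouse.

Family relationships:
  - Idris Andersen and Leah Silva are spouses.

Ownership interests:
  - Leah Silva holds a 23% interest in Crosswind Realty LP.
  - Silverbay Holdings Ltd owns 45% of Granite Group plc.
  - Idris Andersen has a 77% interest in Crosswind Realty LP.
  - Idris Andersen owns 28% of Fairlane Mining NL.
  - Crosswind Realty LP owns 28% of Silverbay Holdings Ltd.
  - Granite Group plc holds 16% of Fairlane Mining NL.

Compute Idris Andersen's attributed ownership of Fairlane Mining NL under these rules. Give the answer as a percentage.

30.016%

By spousal attribution (R3), Idris Andersen is treated as also owning Leah Silva's interest in Crosswind Realty LP, giving 77% + 23% = 100%.
Chain via Crosswind Realty LP → Silverbay Holdings Ltd → Granite Group plc (R2): 100% × 28% × 45% × 16% = 2.016% of Fairlane Mining NL.
Direct interest in Fairlane Mining NL: 28%.
Aggregating (R1): 2.016% + 28% = 30.016%.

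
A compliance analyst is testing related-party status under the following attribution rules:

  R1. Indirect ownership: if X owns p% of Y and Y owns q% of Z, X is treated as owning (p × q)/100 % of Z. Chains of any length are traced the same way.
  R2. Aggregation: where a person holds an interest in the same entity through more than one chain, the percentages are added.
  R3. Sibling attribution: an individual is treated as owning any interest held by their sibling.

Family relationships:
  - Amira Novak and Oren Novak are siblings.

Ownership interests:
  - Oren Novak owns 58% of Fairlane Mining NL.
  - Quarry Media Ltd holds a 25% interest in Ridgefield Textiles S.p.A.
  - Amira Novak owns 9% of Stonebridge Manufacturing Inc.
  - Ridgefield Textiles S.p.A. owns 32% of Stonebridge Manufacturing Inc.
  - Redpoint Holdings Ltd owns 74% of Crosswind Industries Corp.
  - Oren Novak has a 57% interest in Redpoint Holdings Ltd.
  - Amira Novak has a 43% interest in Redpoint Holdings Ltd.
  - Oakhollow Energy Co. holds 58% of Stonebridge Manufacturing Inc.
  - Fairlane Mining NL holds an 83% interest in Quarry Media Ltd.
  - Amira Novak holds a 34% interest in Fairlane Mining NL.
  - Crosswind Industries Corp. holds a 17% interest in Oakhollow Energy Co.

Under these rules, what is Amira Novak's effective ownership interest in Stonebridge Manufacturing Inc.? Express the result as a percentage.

By sibling attribution (R3), Amira Novak is treated as also owning Oren Novak's interest in Fairlane Mining NL, giving 34% + 58% = 92%.
By sibling attribution (R3), Amira Novak is treated as also owning Oren Novak's interest in Redpoint Holdings Ltd, giving 43% + 57% = 100%.
Chain via Fairlane Mining NL → Quarry Media Ltd → Ridgefield Textiles S.p.A. (R1): 92% × 83% × 25% × 32% = 6.1088% of Stonebridge Manufacturing Inc.
Chain via Redpoint Holdings Ltd → Crosswind Industries Corp. → Oakhollow Energy Co. (R1): 100% × 74% × 17% × 58% = 7.2964% of Stonebridge Manufacturing Inc.
Direct interest in Stonebridge Manufacturing Inc: 9%.
Aggregating (R2): 6.1088% + 7.2964% + 9% = 22.4052%.

22.4052%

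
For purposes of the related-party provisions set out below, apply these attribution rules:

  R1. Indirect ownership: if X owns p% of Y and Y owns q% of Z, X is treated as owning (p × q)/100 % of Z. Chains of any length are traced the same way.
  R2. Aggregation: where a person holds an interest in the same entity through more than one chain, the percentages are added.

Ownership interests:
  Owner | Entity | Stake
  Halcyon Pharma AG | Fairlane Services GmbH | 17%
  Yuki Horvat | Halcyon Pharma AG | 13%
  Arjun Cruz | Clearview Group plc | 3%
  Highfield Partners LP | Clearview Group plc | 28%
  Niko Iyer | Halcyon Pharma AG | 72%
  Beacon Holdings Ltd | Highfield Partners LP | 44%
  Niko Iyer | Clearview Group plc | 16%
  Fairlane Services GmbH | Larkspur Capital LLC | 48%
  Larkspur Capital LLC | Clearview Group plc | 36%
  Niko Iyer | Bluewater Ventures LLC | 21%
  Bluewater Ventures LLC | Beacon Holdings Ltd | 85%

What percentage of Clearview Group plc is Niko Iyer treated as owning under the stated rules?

20.314192%

Chain via Halcyon Pharma AG → Fairlane Services GmbH → Larkspur Capital LLC (R1): 72% × 17% × 48% × 36% = 2.115072% of Clearview Group plc.
Chain via Bluewater Ventures LLC → Beacon Holdings Ltd → Highfield Partners LP (R1): 21% × 85% × 44% × 28% = 2.19912% of Clearview Group plc.
Direct interest in Clearview Group plc: 16%.
Aggregating (R2): 2.115072% + 2.19912% + 16% = 20.314192%.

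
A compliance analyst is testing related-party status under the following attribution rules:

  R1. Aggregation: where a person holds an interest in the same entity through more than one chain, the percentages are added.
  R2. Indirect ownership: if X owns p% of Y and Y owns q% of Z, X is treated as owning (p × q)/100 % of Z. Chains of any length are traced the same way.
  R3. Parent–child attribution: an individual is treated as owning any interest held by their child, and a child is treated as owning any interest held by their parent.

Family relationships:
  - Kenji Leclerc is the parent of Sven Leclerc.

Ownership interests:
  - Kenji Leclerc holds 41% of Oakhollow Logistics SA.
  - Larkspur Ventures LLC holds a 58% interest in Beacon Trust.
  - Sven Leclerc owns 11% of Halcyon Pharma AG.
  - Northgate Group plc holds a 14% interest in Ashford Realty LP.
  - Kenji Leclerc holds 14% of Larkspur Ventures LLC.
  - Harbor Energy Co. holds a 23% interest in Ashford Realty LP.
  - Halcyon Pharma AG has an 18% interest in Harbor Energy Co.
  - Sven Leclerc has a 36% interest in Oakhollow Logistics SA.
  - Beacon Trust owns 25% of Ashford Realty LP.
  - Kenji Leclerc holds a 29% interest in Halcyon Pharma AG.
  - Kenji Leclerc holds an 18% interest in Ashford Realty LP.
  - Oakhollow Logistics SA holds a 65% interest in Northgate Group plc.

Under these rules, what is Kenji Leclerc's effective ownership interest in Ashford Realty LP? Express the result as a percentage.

By parent–child attribution (R3), Kenji Leclerc is treated as also owning Sven Leclerc's interest in Oakhollow Logistics SA, giving 41% + 36% = 77%.
By parent–child attribution (R3), Kenji Leclerc is treated as also owning Sven Leclerc's interest in Halcyon Pharma AG, giving 29% + 11% = 40%.
Chain via Oakhollow Logistics SA → Northgate Group plc (R2): 77% × 65% × 14% = 7.007% of Ashford Realty LP.
Chain via Larkspur Ventures LLC → Beacon Trust (R2): 14% × 58% × 25% = 2.03% of Ashford Realty LP.
Chain via Halcyon Pharma AG → Harbor Energy Co. (R2): 40% × 18% × 23% = 1.656% of Ashford Realty LP.
Direct interest in Ashford Realty LP: 18%.
Aggregating (R1): 7.007% + 2.03% + 1.656% + 18% = 28.693%.

28.693%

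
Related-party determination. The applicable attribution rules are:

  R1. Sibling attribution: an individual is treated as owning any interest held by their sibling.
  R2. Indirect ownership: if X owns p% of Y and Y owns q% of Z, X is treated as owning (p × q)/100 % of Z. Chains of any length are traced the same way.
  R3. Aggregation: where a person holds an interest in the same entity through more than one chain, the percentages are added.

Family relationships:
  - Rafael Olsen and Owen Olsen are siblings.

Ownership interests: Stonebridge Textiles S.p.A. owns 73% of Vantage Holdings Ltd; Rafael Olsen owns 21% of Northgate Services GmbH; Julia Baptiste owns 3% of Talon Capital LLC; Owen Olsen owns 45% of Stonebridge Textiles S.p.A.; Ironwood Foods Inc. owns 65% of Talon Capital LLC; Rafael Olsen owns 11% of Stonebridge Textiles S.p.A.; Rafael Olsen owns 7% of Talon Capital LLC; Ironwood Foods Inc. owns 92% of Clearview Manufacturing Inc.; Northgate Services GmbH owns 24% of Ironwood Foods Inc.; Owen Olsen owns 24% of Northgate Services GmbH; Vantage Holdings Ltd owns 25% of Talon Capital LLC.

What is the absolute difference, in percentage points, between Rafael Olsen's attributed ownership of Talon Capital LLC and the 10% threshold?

By sibling attribution (R1), Rafael Olsen is treated as also owning Owen Olsen's interest in Stonebridge Textiles S.p.A, giving 11% + 45% = 56%.
By sibling attribution (R1), Rafael Olsen is treated as also owning Owen Olsen's interest in Northgate Services GmbH, giving 21% + 24% = 45%.
Chain via Stonebridge Textiles S.p.A. → Vantage Holdings Ltd (R2): 56% × 73% × 25% = 10.22% of Talon Capital LLC.
Chain via Northgate Services GmbH → Ironwood Foods Inc. (R2): 45% × 24% × 65% = 7.02% of Talon Capital LLC.
Direct interest in Talon Capital LLC: 7%.
Aggregating (R3): 10.22% + 7.02% + 7% = 24.24%.
24.24% exceeds the 10% threshold by 14.24 percentage points.

14.24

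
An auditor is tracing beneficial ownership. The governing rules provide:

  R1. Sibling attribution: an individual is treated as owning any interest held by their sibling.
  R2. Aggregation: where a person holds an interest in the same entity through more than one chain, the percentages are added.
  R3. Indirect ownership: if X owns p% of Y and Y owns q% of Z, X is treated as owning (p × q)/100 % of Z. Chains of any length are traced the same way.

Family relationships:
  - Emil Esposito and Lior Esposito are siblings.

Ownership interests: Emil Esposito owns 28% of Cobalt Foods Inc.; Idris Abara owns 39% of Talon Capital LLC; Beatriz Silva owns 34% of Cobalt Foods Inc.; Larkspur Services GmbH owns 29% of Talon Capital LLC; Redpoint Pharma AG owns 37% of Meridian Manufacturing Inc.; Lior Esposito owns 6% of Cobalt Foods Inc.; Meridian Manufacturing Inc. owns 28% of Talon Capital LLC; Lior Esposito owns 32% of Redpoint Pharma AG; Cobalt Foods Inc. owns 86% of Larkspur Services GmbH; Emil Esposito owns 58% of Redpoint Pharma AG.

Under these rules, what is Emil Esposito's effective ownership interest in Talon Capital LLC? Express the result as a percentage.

By sibling attribution (R1), Emil Esposito is treated as also owning Lior Esposito's interest in Redpoint Pharma AG, giving 58% + 32% = 90%.
By sibling attribution (R1), Emil Esposito is treated as also owning Lior Esposito's interest in Cobalt Foods Inc, giving 28% + 6% = 34%.
Chain via Redpoint Pharma AG → Meridian Manufacturing Inc. (R3): 90% × 37% × 28% = 9.324% of Talon Capital LLC.
Chain via Cobalt Foods Inc. → Larkspur Services GmbH (R3): 34% × 86% × 29% = 8.4796% of Talon Capital LLC.
Aggregating (R2): 9.324% + 8.4796% = 17.8036%.

17.8036%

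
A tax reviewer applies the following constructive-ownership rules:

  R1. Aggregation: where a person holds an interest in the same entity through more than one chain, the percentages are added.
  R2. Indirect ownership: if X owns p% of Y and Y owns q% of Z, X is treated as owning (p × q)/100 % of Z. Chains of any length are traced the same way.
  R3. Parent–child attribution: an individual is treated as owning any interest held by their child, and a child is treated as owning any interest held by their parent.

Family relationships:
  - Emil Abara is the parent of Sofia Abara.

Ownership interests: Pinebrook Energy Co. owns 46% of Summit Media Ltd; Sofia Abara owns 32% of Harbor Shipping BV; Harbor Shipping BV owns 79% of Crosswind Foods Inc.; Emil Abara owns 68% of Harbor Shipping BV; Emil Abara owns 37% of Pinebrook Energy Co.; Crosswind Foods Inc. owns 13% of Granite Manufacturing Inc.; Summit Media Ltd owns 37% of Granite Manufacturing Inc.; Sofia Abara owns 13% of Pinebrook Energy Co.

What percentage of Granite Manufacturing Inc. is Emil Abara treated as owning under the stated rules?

By parent–child attribution (R3), Emil Abara is treated as also owning Sofia Abara's interest in Pinebrook Energy Co, giving 37% + 13% = 50%.
By parent–child attribution (R3), Emil Abara is treated as also owning Sofia Abara's interest in Harbor Shipping BV, giving 68% + 32% = 100%.
Chain via Pinebrook Energy Co. → Summit Media Ltd (R2): 50% × 46% × 37% = 8.51% of Granite Manufacturing Inc.
Chain via Harbor Shipping BV → Crosswind Foods Inc. (R2): 100% × 79% × 13% = 10.27% of Granite Manufacturing Inc.
Aggregating (R1): 8.51% + 10.27% = 18.78%.

18.78%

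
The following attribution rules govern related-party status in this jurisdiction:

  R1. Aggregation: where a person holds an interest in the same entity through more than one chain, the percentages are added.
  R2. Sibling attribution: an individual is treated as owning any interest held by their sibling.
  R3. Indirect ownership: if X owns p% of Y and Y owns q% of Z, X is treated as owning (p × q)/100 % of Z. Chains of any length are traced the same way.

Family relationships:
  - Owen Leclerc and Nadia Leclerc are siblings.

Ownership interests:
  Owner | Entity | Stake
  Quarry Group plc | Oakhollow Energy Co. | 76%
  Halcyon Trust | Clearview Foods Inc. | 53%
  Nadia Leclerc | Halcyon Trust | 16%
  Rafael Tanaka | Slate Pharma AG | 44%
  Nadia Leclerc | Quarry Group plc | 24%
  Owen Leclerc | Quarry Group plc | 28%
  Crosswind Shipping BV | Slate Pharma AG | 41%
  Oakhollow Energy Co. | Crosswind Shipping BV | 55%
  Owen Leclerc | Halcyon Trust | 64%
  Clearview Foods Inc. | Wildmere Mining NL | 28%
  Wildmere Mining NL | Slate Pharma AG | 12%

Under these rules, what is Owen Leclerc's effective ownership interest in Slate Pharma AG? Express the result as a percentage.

10.3364%

By sibling attribution (R2), Owen Leclerc is treated as also owning Nadia Leclerc's interest in Halcyon Trust, giving 64% + 16% = 80%.
By sibling attribution (R2), Owen Leclerc is treated as also owning Nadia Leclerc's interest in Quarry Group plc, giving 28% + 24% = 52%.
Chain via Halcyon Trust → Clearview Foods Inc. → Wildmere Mining NL (R3): 80% × 53% × 28% × 12% = 1.42464% of Slate Pharma AG.
Chain via Quarry Group plc → Oakhollow Energy Co. → Crosswind Shipping BV (R3): 52% × 76% × 55% × 41% = 8.91176% of Slate Pharma AG.
Aggregating (R1): 1.42464% + 8.91176% = 10.3364%.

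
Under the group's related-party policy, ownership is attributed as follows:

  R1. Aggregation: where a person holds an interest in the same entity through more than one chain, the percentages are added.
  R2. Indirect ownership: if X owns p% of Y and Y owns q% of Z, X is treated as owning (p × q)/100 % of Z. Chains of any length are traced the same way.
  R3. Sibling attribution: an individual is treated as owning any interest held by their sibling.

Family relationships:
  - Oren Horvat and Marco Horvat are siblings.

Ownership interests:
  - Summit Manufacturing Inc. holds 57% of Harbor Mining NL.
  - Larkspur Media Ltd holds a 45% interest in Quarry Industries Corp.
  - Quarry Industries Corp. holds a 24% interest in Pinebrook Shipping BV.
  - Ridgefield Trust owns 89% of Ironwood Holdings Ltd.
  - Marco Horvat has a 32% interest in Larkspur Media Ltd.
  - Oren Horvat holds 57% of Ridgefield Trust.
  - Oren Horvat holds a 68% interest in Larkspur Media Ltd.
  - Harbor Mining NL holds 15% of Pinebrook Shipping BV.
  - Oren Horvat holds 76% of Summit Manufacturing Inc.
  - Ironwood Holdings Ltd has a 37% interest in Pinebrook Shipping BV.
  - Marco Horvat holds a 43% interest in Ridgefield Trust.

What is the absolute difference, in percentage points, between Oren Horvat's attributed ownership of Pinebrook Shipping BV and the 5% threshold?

By sibling attribution (R3), Oren Horvat is treated as also owning Marco Horvat's interest in Ridgefield Trust, giving 57% + 43% = 100%.
By sibling attribution (R3), Oren Horvat is treated as also owning Marco Horvat's interest in Larkspur Media Ltd, giving 68% + 32% = 100%.
Chain via Summit Manufacturing Inc. → Harbor Mining NL (R2): 76% × 57% × 15% = 6.498% of Pinebrook Shipping BV.
Chain via Ridgefield Trust → Ironwood Holdings Ltd (R2): 100% × 89% × 37% = 32.93% of Pinebrook Shipping BV.
Chain via Larkspur Media Ltd → Quarry Industries Corp. (R2): 100% × 45% × 24% = 10.8% of Pinebrook Shipping BV.
Aggregating (R1): 6.498% + 32.93% + 10.8% = 50.228%.
50.228% exceeds the 5% threshold by 45.228 percentage points.

45.228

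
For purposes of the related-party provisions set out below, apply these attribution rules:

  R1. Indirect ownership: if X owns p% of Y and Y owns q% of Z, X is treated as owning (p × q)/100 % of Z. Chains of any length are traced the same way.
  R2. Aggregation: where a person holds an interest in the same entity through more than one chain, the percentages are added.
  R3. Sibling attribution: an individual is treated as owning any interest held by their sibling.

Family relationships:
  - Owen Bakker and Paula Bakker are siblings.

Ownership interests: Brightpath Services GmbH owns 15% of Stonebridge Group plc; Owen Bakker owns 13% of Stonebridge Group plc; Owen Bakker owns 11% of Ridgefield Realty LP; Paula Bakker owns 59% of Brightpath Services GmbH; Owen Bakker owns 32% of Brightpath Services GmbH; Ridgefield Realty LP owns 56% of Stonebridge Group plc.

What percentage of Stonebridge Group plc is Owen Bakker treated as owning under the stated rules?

By sibling attribution (R3), Owen Bakker is treated as also owning Paula Bakker's interest in Brightpath Services GmbH, giving 32% + 59% = 91%.
Chain via Ridgefield Realty LP (R1): 11% × 56% = 6.16% of Stonebridge Group plc.
Chain via Brightpath Services GmbH (R1): 91% × 15% = 13.65% of Stonebridge Group plc.
Direct interest in Stonebridge Group plc: 13%.
Aggregating (R2): 6.16% + 13.65% + 13% = 32.81%.

32.81%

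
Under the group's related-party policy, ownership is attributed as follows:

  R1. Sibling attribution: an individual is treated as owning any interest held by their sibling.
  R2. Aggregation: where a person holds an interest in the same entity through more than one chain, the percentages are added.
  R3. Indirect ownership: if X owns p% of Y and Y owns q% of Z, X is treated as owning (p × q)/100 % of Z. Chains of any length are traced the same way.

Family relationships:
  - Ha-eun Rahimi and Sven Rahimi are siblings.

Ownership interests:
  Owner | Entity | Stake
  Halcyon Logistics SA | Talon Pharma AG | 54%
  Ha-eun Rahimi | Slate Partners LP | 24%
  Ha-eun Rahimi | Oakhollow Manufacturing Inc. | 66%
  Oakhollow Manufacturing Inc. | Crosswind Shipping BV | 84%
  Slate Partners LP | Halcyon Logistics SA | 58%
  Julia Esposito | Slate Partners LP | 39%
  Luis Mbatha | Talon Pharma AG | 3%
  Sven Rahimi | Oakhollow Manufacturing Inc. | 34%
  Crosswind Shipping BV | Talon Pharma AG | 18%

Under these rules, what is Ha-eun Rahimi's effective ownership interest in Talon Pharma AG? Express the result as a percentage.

22.6368%

By sibling attribution (R1), Ha-eun Rahimi is treated as also owning Sven Rahimi's interest in Oakhollow Manufacturing Inc, giving 66% + 34% = 100%.
Chain via Oakhollow Manufacturing Inc. → Crosswind Shipping BV (R3): 100% × 84% × 18% = 15.12% of Talon Pharma AG.
Chain via Slate Partners LP → Halcyon Logistics SA (R3): 24% × 58% × 54% = 7.5168% of Talon Pharma AG.
Aggregating (R2): 15.12% + 7.5168% = 22.6368%.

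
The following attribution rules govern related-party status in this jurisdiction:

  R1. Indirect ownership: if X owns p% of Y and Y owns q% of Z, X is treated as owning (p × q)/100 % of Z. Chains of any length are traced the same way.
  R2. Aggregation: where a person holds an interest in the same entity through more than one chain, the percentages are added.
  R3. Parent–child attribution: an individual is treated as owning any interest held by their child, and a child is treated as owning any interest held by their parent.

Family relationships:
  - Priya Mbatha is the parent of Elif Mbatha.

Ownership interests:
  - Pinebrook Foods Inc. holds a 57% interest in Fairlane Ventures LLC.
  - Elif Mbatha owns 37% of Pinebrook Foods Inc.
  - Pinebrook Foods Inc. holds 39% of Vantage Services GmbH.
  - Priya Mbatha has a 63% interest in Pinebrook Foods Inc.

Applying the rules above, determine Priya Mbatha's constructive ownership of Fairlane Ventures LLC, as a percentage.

By parent–child attribution (R3), Priya Mbatha is treated as also owning Elif Mbatha's interest in Pinebrook Foods Inc, giving 63% + 37% = 100%.
Chain via Pinebrook Foods Inc. (R1): 100% × 57% = 57% of Fairlane Ventures LLC.

57%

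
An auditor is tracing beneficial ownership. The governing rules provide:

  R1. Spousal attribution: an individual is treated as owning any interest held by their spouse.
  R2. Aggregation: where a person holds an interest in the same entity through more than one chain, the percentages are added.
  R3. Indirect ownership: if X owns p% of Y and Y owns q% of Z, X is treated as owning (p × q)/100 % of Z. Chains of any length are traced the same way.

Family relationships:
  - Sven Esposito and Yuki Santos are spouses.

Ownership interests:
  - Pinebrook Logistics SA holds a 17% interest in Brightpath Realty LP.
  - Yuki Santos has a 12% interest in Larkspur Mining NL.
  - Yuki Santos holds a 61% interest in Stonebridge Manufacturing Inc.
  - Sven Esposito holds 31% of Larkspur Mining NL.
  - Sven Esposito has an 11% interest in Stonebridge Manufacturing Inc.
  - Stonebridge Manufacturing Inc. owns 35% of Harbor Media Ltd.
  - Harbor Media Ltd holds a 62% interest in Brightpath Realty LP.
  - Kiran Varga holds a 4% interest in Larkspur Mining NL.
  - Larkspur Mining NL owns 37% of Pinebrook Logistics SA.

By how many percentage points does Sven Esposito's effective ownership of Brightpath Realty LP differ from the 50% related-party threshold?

31.6713

By spousal attribution (R1), Sven Esposito is treated as also owning Yuki Santos's interest in Stonebridge Manufacturing Inc, giving 11% + 61% = 72%.
By spousal attribution (R1), Sven Esposito is treated as also owning Yuki Santos's interest in Larkspur Mining NL, giving 31% + 12% = 43%.
Chain via Stonebridge Manufacturing Inc. → Harbor Media Ltd (R3): 72% × 35% × 62% = 15.624% of Brightpath Realty LP.
Chain via Larkspur Mining NL → Pinebrook Logistics SA (R3): 43% × 37% × 17% = 2.7047% of Brightpath Realty LP.
Aggregating (R2): 15.624% + 2.7047% = 18.3287%.
18.3287% falls short of the 50% threshold by 31.6713 percentage points.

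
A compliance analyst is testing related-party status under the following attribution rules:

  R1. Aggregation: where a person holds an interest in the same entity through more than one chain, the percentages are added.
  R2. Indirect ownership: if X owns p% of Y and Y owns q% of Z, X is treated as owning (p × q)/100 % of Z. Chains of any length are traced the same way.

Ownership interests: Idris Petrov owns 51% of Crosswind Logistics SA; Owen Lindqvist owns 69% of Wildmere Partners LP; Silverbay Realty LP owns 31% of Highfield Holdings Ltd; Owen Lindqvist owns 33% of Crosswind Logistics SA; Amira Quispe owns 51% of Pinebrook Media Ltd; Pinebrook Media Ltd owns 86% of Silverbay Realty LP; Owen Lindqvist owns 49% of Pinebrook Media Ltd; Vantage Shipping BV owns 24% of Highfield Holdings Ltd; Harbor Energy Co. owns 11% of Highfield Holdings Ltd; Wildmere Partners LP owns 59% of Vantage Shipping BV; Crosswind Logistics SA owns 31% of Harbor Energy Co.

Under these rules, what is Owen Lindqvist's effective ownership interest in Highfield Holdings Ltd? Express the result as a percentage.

Chain via Crosswind Logistics SA → Harbor Energy Co. (R2): 33% × 31% × 11% = 1.1253% of Highfield Holdings Ltd.
Chain via Wildmere Partners LP → Vantage Shipping BV (R2): 69% × 59% × 24% = 9.7704% of Highfield Holdings Ltd.
Chain via Pinebrook Media Ltd → Silverbay Realty LP (R2): 49% × 86% × 31% = 13.0634% of Highfield Holdings Ltd.
Aggregating (R1): 1.1253% + 9.7704% + 13.0634% = 23.9591%.

23.9591%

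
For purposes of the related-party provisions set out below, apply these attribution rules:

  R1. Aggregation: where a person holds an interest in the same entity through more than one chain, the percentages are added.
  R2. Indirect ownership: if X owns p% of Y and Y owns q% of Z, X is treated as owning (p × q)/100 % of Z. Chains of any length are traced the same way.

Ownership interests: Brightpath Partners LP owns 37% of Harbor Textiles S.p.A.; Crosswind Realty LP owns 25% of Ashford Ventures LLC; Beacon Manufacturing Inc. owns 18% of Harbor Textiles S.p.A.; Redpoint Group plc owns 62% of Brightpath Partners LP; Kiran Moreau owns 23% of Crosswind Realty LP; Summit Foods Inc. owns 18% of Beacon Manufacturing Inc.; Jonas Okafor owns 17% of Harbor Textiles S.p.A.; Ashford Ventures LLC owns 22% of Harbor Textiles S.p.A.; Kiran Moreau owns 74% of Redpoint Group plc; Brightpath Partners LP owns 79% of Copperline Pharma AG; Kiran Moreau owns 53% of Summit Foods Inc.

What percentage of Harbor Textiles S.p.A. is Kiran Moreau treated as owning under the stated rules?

19.9578%

Chain via Crosswind Realty LP → Ashford Ventures LLC (R2): 23% × 25% × 22% = 1.265% of Harbor Textiles S.p.A.
Chain via Summit Foods Inc. → Beacon Manufacturing Inc. (R2): 53% × 18% × 18% = 1.7172% of Harbor Textiles S.p.A.
Chain via Redpoint Group plc → Brightpath Partners LP (R2): 74% × 62% × 37% = 16.9756% of Harbor Textiles S.p.A.
Aggregating (R1): 1.265% + 1.7172% + 16.9756% = 19.9578%.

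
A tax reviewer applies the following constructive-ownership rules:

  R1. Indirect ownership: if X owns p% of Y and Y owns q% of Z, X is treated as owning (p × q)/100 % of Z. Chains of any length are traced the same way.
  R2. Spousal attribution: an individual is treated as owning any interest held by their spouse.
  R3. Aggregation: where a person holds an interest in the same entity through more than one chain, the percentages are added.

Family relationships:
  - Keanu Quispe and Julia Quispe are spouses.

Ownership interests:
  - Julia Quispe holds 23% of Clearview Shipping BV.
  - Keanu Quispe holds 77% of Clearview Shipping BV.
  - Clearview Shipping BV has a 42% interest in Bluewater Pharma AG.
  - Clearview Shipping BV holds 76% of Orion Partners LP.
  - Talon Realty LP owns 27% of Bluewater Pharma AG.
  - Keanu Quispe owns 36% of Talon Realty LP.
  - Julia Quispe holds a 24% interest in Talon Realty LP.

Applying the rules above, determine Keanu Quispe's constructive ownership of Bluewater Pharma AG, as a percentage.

58.2%

By spousal attribution (R2), Keanu Quispe is treated as also owning Julia Quispe's interest in Talon Realty LP, giving 36% + 24% = 60%.
By spousal attribution (R2), Keanu Quispe is treated as also owning Julia Quispe's interest in Clearview Shipping BV, giving 77% + 23% = 100%.
Chain via Talon Realty LP (R1): 60% × 27% = 16.2% of Bluewater Pharma AG.
Chain via Clearview Shipping BV (R1): 100% × 42% = 42% of Bluewater Pharma AG.
Aggregating (R3): 16.2% + 42% = 58.2%.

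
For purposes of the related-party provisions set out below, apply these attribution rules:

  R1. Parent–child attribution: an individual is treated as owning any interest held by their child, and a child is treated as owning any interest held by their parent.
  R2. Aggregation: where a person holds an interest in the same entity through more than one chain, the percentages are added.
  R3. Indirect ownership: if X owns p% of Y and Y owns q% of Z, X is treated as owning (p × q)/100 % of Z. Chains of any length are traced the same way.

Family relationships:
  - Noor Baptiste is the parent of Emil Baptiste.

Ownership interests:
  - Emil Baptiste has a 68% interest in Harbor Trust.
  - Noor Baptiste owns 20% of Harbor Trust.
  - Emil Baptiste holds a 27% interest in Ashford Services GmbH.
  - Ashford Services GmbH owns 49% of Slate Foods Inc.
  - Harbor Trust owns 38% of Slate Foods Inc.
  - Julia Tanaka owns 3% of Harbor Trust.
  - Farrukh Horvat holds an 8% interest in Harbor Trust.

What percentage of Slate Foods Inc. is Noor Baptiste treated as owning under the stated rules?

46.67%

By parent–child attribution (R1), Noor Baptiste is treated as also owning Emil Baptiste's interest in Harbor Trust, giving 20% + 68% = 88%.
By parent–child attribution (R1), Noor Baptiste is treated as owning Emil Baptiste's 27% interest in Ashford Services GmbH.
Chain via Harbor Trust (R3): 88% × 38% = 33.44% of Slate Foods Inc.
Chain via Ashford Services GmbH (R3): 27% × 49% = 13.23% of Slate Foods Inc.
Aggregating (R2): 33.44% + 13.23% = 46.67%.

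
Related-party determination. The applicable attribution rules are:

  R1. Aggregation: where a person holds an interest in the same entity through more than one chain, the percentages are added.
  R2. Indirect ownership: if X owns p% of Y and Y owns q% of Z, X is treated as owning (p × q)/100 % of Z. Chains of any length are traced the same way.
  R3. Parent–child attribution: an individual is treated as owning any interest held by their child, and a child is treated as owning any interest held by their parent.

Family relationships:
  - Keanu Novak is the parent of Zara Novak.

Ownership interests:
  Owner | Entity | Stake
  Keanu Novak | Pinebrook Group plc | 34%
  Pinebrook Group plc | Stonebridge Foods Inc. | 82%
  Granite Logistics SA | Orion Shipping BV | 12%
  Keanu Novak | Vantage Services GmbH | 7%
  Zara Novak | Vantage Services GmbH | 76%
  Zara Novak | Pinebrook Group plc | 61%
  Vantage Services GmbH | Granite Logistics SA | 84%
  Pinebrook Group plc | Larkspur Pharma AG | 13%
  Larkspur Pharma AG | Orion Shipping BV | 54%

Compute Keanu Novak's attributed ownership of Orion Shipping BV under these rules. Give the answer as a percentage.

By parent–child attribution (R3), Keanu Novak is treated as also owning Zara Novak's interest in Vantage Services GmbH, giving 7% + 76% = 83%.
By parent–child attribution (R3), Keanu Novak is treated as also owning Zara Novak's interest in Pinebrook Group plc, giving 34% + 61% = 95%.
Chain via Vantage Services GmbH → Granite Logistics SA (R2): 83% × 84% × 12% = 8.3664% of Orion Shipping BV.
Chain via Pinebrook Group plc → Larkspur Pharma AG (R2): 95% × 13% × 54% = 6.669% of Orion Shipping BV.
Aggregating (R1): 8.3664% + 6.669% = 15.0354%.

15.0354%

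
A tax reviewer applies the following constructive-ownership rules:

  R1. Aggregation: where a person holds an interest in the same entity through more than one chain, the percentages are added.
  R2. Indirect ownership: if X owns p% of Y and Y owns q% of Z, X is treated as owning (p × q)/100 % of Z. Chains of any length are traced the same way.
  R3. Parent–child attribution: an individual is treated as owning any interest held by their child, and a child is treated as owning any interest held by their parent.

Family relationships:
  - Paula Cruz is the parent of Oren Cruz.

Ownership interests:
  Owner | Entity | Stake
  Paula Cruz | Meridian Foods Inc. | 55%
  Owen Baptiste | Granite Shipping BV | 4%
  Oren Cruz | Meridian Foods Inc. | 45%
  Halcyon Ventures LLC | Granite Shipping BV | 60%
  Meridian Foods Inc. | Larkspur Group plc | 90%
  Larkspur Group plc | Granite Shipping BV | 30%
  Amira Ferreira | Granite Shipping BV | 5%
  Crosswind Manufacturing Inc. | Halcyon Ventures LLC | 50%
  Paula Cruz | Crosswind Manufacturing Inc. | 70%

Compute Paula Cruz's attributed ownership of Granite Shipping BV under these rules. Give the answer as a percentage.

48%

By parent–child attribution (R3), Paula Cruz is treated as also owning Oren Cruz's interest in Meridian Foods Inc, giving 55% + 45% = 100%.
Chain via Crosswind Manufacturing Inc. → Halcyon Ventures LLC (R2): 70% × 50% × 60% = 21% of Granite Shipping BV.
Chain via Meridian Foods Inc. → Larkspur Group plc (R2): 100% × 90% × 30% = 27% of Granite Shipping BV.
Aggregating (R1): 21% + 27% = 48%.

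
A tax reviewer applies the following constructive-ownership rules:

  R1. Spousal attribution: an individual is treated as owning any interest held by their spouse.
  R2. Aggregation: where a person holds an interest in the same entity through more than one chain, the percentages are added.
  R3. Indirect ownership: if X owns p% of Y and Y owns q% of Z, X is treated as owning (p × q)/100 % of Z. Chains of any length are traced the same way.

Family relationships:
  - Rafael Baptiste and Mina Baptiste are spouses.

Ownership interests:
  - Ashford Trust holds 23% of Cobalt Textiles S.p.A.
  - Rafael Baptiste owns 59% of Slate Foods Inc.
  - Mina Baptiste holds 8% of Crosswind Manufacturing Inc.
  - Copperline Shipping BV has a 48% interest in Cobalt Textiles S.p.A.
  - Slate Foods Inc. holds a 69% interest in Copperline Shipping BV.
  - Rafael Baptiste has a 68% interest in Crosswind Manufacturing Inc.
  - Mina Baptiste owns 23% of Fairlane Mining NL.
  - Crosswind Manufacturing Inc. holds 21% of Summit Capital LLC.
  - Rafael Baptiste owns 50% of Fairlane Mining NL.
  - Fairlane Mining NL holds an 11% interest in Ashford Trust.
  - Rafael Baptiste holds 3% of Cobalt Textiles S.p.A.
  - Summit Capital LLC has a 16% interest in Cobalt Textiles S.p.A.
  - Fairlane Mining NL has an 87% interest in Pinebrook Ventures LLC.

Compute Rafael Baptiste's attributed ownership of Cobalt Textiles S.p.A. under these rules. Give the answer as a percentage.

By spousal attribution (R1), Rafael Baptiste is treated as also owning Mina Baptiste's interest in Crosswind Manufacturing Inc, giving 68% + 8% = 76%.
By spousal attribution (R1), Rafael Baptiste is treated as also owning Mina Baptiste's interest in Fairlane Mining NL, giving 50% + 23% = 73%.
Chain via Slate Foods Inc. → Copperline Shipping BV (R3): 59% × 69% × 48% = 19.5408% of Cobalt Textiles S.p.A.
Chain via Crosswind Manufacturing Inc. → Summit Capital LLC (R3): 76% × 21% × 16% = 2.5536% of Cobalt Textiles S.p.A.
Chain via Fairlane Mining NL → Ashford Trust (R3): 73% × 11% × 23% = 1.8469% of Cobalt Textiles S.p.A.
Direct interest in Cobalt Textiles S.p.A: 3%.
Aggregating (R2): 19.5408% + 2.5536% + 1.8469% + 3% = 26.9413%.

26.9413%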